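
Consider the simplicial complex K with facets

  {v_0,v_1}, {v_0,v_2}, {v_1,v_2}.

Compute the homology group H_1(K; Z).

H_1 = Z.

Fix the vertex order v_0 < v_1 < v_2 and write every simplex with vertices in increasing order. Then dim K = 1 and the simplices of K are:

  0-simplices (3): [v_0], [v_1], [v_2]
  1-simplices (3): [v_0,v_1], [v_0,v_2], [v_1,v_2]

giving chain groups C_0 ≅ Z^3, C_1 ≅ Z^3.

Boundary ∂_1: C_1 → C_0 is given by ∂[p,q] = [q] − [p].
The 3×3 boundary matrix has rank 2 and Smith normal form diag(1,1).

Now H_k = ker ∂_k / im ∂_{k+1}, so:

  H_1: rank ker ∂_1 − rank ∂_2 = (3 − 2) − 0 = 1, and there is no ∂_2, so H_1 ≅ Z.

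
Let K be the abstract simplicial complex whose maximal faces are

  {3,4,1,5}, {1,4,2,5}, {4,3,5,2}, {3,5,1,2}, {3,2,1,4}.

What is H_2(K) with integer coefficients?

Take the total order 1 < 2 < 3 < 4 < 5 on the vertex set. Then K (dimension 3) consists of the simplices:

  0-simplices (5): [1], [2], [3], [4], [5]
  1-simplices (10): [1,2], [1,3], [1,4], [1,5], [2,3], [2,4], [2,5], [3,4], [3,5], [4,5]
  2-simplices (10): [1,2,3], [1,2,4], [1,2,5], [1,3,4], [1,3,5], [1,4,5], [2,3,4], [2,3,5], [2,4,5], [3,4,5]
  3-simplices (5): [1,2,3,4], [1,2,3,5], [1,2,4,5], [1,3,4,5], [2,3,4,5]

so the chain groups are C_0 ≅ Z^5, C_1 ≅ Z^10, C_2 ≅ Z^10, C_3 ≅ Z^5.

The boundary map ∂_1: C_1 → C_0 is given by ∂[p,q] = [q] − [p]. For instance
  ∂[1,4] = [4] − [1].
As a 5×10 matrix over Z this has rank 4, with invariant factors (1,1,1,1).

∂_2: C_2 → C_1 maps a triangle to the signed sum of its edges. For instance
  ∂[1,2,5] = [2,5] − [1,5] + [1,2],
  ∂[1,3,5] = [3,5] − [1,5] + [1,3].
The resulting 10×10 matrix has rank 6, and its Smith normal form has invariant factors (1,1,1,1,1,1).

Boundary ∂_3: C_3 → C_2 sends each 3-simplex σ to the alternating sum Σ_i (−1)^i (σ with its i-th vertex removed). For instance
  ∂[1,2,4,5] = [2,4,5] − [1,4,5] + [1,2,5] − [1,2,4],
  ∂[1,3,4,5] = [3,4,5] − [1,4,5] + [1,3,5] − [1,3,4].
This gives a 10×5 integer matrix of rank 4; reducing to Smith normal form yields diagonal entries (1,1,1,1).

Reading off H_k = ker ∂_k / im ∂_{k+1}:

  H_2: rank ker ∂_2 − rank ∂_3 = (10 − 6) − 4 = 0, and the invariant factors of ∂_3 are all 1, so H_2 = 0.

H_2 ≅ 0.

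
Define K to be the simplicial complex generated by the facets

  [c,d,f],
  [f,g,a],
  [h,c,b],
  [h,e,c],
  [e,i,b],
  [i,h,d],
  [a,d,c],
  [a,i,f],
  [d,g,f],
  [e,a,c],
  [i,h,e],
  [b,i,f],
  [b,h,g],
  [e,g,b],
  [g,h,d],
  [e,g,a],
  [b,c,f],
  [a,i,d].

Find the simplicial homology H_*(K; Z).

H_0 ≅ Z,  H_1 ≅ Z ⊕ Z/2Z,  H_2 = 0.

Take the total order a < b < c < d < e < f < g < h < i on the vertex set. Then K (dimension 2) consists of the simplices:

  0-simplices (9): a, b, c, d, e, f, g, h, i
  1-simplices (27): ac, ad, ae, af, ag, ai, bc, be, bf, bg, bh, bi, cd, ce, cf, ch, df, dg, dh, di, eg, eh, ei, fg, fi, gh, hi
  2-simplices (18): acd, ace, adi, aeg, afg, afi, bcf, bch, beg, bei, bfi, bgh, cdf, ceh, dfg, dgh, dhi, ehi

so the chain groups are C_0 ≅ Z^9, C_1 ≅ Z^27, C_2 ≅ Z^18.

Boundary ∂_1: C_1 → C_0 sends each edge [p,q] (with p < q) to q − p. For instance
  ∂ae = e − a.
The resulting 9×27 matrix has rank 8, and its Smith normal form has invariant factors (1,1,1,1,1,1,1,1).

The boundary map ∂_2: C_2 → C_1 acts by ∂[p,q,r] = [q,r] − [p,r] + [p,q]. For instance
  ∂cdf = df − cf + cd,
  ∂afi = fi − ai + af.
The 27×18 boundary matrix has rank 18 and Smith normal form diag(1,1,1,1,1,1,1,1,1,1,1,1,1,1,1,1,1,2).

Reading off H_k = ker ∂_k / im ∂_{k+1}:

  H_0: rank C_0 − rank ∂_1 = 9 − 8 = 1, and the invariant factors of ∂_1 are all 1, so H_0 ≅ Z.
  H_1: rank ker ∂_1 − rank ∂_2 = (27 − 8) − 18 = 1, and ∂_2 has invariant factor 2 > 1, so H_1 ≅ Z ⊕ Z/2Z.
  H_2: rank ker ∂_2 − rank ∂_3 = (18 − 18) − 0 = 0, and there is no ∂_3, so H_2 ≅ 0.

As a check, the Euler characteristic is 9 − 27 + 18 = 0, which agrees with 1 − 1 + 0 = 0.
(K is a triangulation of the Klein bottle.)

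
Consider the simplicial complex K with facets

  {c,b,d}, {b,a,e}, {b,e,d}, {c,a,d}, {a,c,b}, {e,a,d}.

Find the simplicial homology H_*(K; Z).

Fix the vertex order a < b < c < d < e and write every simplex with vertices in increasing order. Then dim K = 2 and the simplices of K are:

  0-simplices (5): a, b, c, d, e
  1-simplices (9): ab, ac, ad, ae, bc, bd, be, cd, de
  2-simplices (6): abc, abe, acd, ade, bcd, bde

giving chain groups C_0 ≅ Z^5, C_1 ≅ Z^9, C_2 ≅ Z^6.

∂_1: C_1 → C_0 is given by ∂[p,q] = [q] − [p]. For instance
  ∂bd = d − b.
This gives a 5×9 integer matrix of rank 4; reducing to Smith normal form yields diagonal entries (1,1,1,1).

The boundary map ∂_2: C_2 → C_1 maps a triangle to the signed sum of its edges. For instance
  ∂ade = de − ae + ad,
  ∂abe = be − ae + ab.
This gives a 9×6 integer matrix of rank 5; reducing to Smith normal form yields diagonal entries (1,1,1,1,1).

From H_k ≅ ker(∂_k) / im(∂_{k+1}) we obtain:

  H_0: rank C_0 − rank ∂_1 = 5 − 4 = 1, and the invariant factors of ∂_1 are all 1, so H_0 = Z.
  H_1: rank ker ∂_1 − rank ∂_2 = (9 − 4) − 5 = 0, and the invariant factors of ∂_2 are all 1, so H_1 = 0.
  H_2: rank ker ∂_2 − rank ∂_3 = (6 − 5) − 0 = 1, and there is no ∂_3, so H_2 = Z.

As a check, the Euler characteristic is 5 − 9 + 6 = 2, which agrees with 1 − 0 + 1 = 2.

H_0 ≅ Z,  H_1 = 0,  H_2 ≅ Z.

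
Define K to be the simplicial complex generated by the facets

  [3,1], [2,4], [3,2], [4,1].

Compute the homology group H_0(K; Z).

H_0 ≅ Z.

K has 4 vertices, 4 edges.
rank ∂_0 = 0, rank ∂_1 = 3 ⇒ b_0 = 4 − 0 − 3 = 1; all invariant factors of ∂_1 are 1 so no torsion. So H_0 = Z.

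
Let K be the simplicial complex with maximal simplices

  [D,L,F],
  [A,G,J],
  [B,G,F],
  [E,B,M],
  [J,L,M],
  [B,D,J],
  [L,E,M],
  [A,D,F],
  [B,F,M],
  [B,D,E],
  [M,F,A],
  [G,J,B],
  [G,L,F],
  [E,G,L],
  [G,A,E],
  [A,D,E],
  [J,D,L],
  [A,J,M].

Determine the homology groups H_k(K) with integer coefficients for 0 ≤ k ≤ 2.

K has 9 vertices, 27 edges, 18 triangles.
rank ∂_0 = 0, rank ∂_1 = 8 ⇒ b_0 = 9 − 0 − 8 = 1; all invariant factors of ∂_1 are 1 so no torsion. So H_0 ≅ Z.
rank ∂_1 = 8, rank ∂_2 = 17 ⇒ b_1 = 27 − 8 − 17 = 2; all invariant factors of ∂_2 are 1 so no torsion. So H_1 ≅ Z^2.
rank ∂_2 = 17, rank ∂_3 = 0 ⇒ b_2 = 18 − 17 − 0 = 1. So H_2 ≅ Z.

H_0 ≅ Z,  H_1 ≅ Z^2,  H_2 ≅ Z.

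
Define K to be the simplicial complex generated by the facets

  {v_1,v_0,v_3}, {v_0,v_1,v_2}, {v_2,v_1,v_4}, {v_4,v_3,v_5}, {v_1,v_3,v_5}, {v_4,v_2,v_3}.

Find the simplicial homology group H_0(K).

Fix the vertex order v_0 < v_1 < v_2 < v_3 < v_4 < v_5 and write every simplex with vertices in increasing order. Then dim K = 2 and the simplices of K are:

  0-simplices (6): [v_0], [v_1], [v_2], [v_3], [v_4], [v_5]
  1-simplices (12): [v_0,v_1], [v_0,v_2], [v_0,v_3], [v_1,v_2], [v_1,v_3], [v_1,v_4], [v_1,v_5], [v_2,v_3], [v_2,v_4], [v_3,v_4], [v_3,v_5], [v_4,v_5]
  2-simplices (6): [v_0,v_1,v_2], [v_0,v_1,v_3], [v_1,v_2,v_4], [v_1,v_3,v_5], [v_2,v_3,v_4], [v_3,v_4,v_5]

Hence C_0 ≅ Z^6, C_1 ≅ Z^12, C_2 ≅ Z^6.

Boundary ∂_1: C_1 → C_0 maps an edge to its endpoints' difference, ∂[p,q] = q − p.
The 6×12 boundary matrix has rank 5 and Smith normal form diag(1,1,1,1,1).

Boundary ∂_2: C_2 → C_1 sends each 2-simplex [p,q,r] to [q,r] − [p,r] + [p,q]. For instance
  ∂[v_3,v_4,v_5] = [v_4,v_5] − [v_3,v_5] + [v_3,v_4],
  ∂[v_2,v_3,v_4] = [v_3,v_4] − [v_2,v_4] + [v_2,v_3].
The 12×6 boundary matrix has rank 6 and Smith normal form diag(1,1,1,1,1,1).

From H_k ≅ ker(∂_k) / im(∂_{k+1}) we obtain:

  H_0: rank C_0 − rank ∂_1 = 6 − 5 = 1, and the invariant factors of ∂_1 are all 1, so H_0 ≅ Z.

H_0 ≅ Z.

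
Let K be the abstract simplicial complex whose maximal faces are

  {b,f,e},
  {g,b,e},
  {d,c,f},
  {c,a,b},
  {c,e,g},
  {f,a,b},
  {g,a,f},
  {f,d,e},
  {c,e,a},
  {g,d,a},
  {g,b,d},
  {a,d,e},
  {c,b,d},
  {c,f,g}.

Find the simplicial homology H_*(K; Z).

H_0 = Z,  H_1 = Z^2,  H_2 = Z.

K has 7 vertices, 21 edges, 14 triangles.
rank ∂_0 = 0, rank ∂_1 = 6 ⇒ b_0 = 7 − 0 − 6 = 1; all invariant factors of ∂_1 are 1 so no torsion. So H_0 = Z.
rank ∂_1 = 6, rank ∂_2 = 13 ⇒ b_1 = 21 − 6 − 13 = 2; all invariant factors of ∂_2 are 1 so no torsion. So H_1 = Z^2.
rank ∂_2 = 13, rank ∂_3 = 0 ⇒ b_2 = 14 − 13 − 0 = 1. So H_2 = Z.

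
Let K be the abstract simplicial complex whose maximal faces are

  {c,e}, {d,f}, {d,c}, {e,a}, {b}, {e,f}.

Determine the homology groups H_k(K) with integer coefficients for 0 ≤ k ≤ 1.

We work with the vertex ordering a < b < c < d < e < f. The simplices of K, each written with vertices in increasing order, are:

  0-simplices (6): a, b, c, d, e, f
  1-simplices (5): ae, cd, ce, df, ef

so the chain groups are C_0 ≅ Z^6, C_1 ≅ Z^5.

∂_1: C_1 → C_0 maps an edge to its endpoints' difference, ∂[p,q] = q − p. For instance
  ∂ce = e − c.
The 6×5 boundary matrix has rank 4 and Smith normal form diag(1,1,1,1).

Now H_k = ker ∂_k / im ∂_{k+1}, so:

  H_0: rank C_0 − rank ∂_1 = 6 − 4 = 2, and the invariant factors of ∂_1 are all 1, so H_0 ≅ Z^2.
  H_1: rank ker ∂_1 − rank ∂_2 = (5 − 4) − 0 = 1, and there is no ∂_2, so H_1 ≅ Z.

H_0 ≅ Z^2,  H_1 ≅ Z.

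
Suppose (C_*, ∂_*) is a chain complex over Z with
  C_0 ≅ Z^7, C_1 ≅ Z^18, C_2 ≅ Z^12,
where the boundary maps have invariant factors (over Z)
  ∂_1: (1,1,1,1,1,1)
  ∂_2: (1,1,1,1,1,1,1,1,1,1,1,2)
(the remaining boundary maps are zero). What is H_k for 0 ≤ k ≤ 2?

H_0: b_0 = 7 − 0 − 6 = 1; torsion from ∂_1 factors > 1: none. So H_0 = Z.
H_1: b_1 = 18 − 6 − 12 = 0; torsion from ∂_2 factors > 1: [2]. So H_1 = Z_2.
H_2: b_2 = 12 − 12 − 0 = 0; torsion from ∂_3 factors > 1: none. So H_2 = 0.

H_0 = Z,  H_1 = Z_2,  H_2 = 0.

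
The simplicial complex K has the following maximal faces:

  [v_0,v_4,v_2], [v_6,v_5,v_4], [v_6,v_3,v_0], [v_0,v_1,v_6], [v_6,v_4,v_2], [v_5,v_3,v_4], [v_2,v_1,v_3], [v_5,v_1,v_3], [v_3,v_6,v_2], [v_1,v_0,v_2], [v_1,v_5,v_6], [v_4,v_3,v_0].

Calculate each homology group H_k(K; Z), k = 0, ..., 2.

H_0 = Z,  H_1 = Z/2,  H_2 = 0.

We work with the vertex ordering v_0 < v_1 < v_2 < v_3 < v_4 < v_5 < v_6. The simplices of K, each written with vertices in increasing order, are:

  0-simplices (7): [v_0], [v_1], [v_2], [v_3], [v_4], [v_5], [v_6]
  1-simplices (18): (18 of them)
  2-simplices (12): (12 of them)

so the chain groups are C_0 ≅ Z^7, C_1 ≅ Z^18, C_2 ≅ Z^12.

∂_1: C_1 → C_0 sends each edge [p,q] (with p < q) to q − p.
The resulting 7×18 matrix has rank 6, and its Smith normal form has invariant factors (1,1,1,1,1,1).

Boundary ∂_2: C_2 → C_1 sends each 2-simplex [p,q,r] to [q,r] − [p,r] + [p,q]. For instance
  ∂[v_0,v_1,v_2] = [v_1,v_2] − [v_0,v_2] + [v_0,v_1],
  ∂[v_0,v_3,v_4] = [v_3,v_4] − [v_0,v_4] + [v_0,v_3].
The 18×12 boundary matrix has rank 12 and Smith normal form diag(1,1,1,1,1,1,1,1,1,1,1,2).

From H_k ≅ ker(∂_k) / im(∂_{k+1}) we obtain:

  H_0: rank C_0 − rank ∂_1 = 7 − 6 = 1, and the invariant factors of ∂_1 are all 1, so H_0 ≅ Z.
  H_1: rank ker ∂_1 − rank ∂_2 = (18 − 6) − 12 = 0, and ∂_2 has invariant factor 2 > 1, so H_1 ≅ Z/2.
  H_2: rank ker ∂_2 − rank ∂_3 = (12 − 12) − 0 = 0, and there is no ∂_3, so H_2 ≅ 0.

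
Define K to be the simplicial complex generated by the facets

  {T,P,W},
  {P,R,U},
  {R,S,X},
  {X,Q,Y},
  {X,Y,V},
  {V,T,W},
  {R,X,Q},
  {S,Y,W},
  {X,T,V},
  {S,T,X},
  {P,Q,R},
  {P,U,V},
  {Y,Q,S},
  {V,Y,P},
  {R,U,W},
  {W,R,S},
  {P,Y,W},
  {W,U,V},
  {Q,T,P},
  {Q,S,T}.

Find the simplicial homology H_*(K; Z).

We work with the vertex ordering P < Q < R < S < T < U < V < W < X < Y. The simplices of K, each written with vertices in increasing order, are:

  0-simplices (10): P, Q, R, S, T, U, V, W, X, Y
  1-simplices (30): PQ, PR, PT, PU, PV, PW, PY, QR, QS, QT, QX, QY, RS, RU, RW, RX, ST, SW, SX, SY, TV, TW, TX, UV, UW, VW, VX, VY, WY, XY
  2-simplices (20): PQR, PQT, PRU, PTW, PUV, PVY, PWY, QRX, QST, QSY, QXY, RSW, RSX, RUW, STX, SWY, TVW, TVX, UVW, VXY

Hence C_0 ≅ Z^10, C_1 ≅ Z^30, C_2 ≅ Z^20.

∂_1: C_1 → C_0 sends each edge [p,q] (with p < q) to q − p.
The 10×30 boundary matrix has rank 9 and Smith normal form diag(1,1,1,1,1,1,1,1,1).

Boundary ∂_2: C_2 → C_1 maps a triangle to the signed sum of its edges. For instance
  ∂UVW = VW − UW + UV,
  ∂PWY = WY − PY + PW.
The resulting 30×20 matrix has rank 20, and its Smith normal form has invariant factors (1,1,1,1,1,1,1,1,1,1,1,1,1,1,1,1,1,1,1,2).

From H_k ≅ ker(∂_k) / im(∂_{k+1}) we obtain:

  H_0: rank C_0 − rank ∂_1 = 10 − 9 = 1, and the invariant factors of ∂_1 are all 1, so H_0 ≅ Z.
  H_1: rank ker ∂_1 − rank ∂_2 = (30 − 9) − 20 = 1, and ∂_2 has invariant factor 2 > 1, so H_1 ≅ Z ⊕ Z/2Z.
  H_2: rank ker ∂_2 − rank ∂_3 = (20 − 20) − 0 = 0, and there is no ∂_3, so H_2 ≅ 0.

H_0 ≅ Z,  H_1 ≅ Z ⊕ Z/2Z,  H_2 = 0.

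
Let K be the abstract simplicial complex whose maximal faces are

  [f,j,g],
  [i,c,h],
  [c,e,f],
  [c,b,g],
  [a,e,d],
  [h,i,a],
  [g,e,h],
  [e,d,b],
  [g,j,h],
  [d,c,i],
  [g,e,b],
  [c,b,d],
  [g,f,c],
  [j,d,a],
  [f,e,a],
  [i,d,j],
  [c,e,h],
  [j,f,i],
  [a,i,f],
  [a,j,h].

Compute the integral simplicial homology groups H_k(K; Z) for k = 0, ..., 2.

Fix the vertex order a < b < c < d < e < f < g < h < i < j and write every simplex with vertices in increasing order. Then dim K = 2 and the simplices of K are:

  0-simplices (10): a, b, c, d, e, f, g, h, i, j
  1-simplices (30): ad, ae, af, ah, ai, aj, bc, bd, be, bg, cd, ce, cf, cg, ch, ci, de, di, dj, ef, eg, eh, fg, fi, fj, gh, gj, hi, hj, ij
  2-simplices (20): ade, adj, aef, afi, ahi, ahj, bcd, bcg, bde, beg, cdi, cef, ceh, cfg, chi, dij, egh, fgj, fij, ghj

so the chain groups are C_0 ≅ Z^10, C_1 ≅ Z^30, C_2 ≅ Z^20.

Boundary ∂_1: C_1 → C_0 is given by ∂[p,q] = [q] − [p]. For instance
  ∂bc = c − b.
The resulting 10×30 matrix has rank 9, and its Smith normal form has invariant factors (1,1,1,1,1,1,1,1,1).

Boundary ∂_2: C_2 → C_1 sends each 2-simplex [p,q,r] to [q,r] − [p,r] + [p,q]. For instance
  ∂bde = de − be + bd,
  ∂cdi = di − ci + cd.
The resulting 30×20 matrix has rank 20, and its Smith normal form has invariant factors (1,1,1,1,1,1,1,1,1,1,1,1,1,1,1,1,1,1,1,2).

From H_k ≅ ker(∂_k) / im(∂_{k+1}) we obtain:

  H_0: rank C_0 − rank ∂_1 = 10 − 9 = 1, and the invariant factors of ∂_1 are all 1, so H_0 ≅ Z.
  H_1: rank ker ∂_1 − rank ∂_2 = (30 − 9) − 20 = 1, and ∂_2 has invariant factor 2 > 1, so H_1 ≅ Z ⊕ Z/2Z.
  H_2: rank ker ∂_2 − rank ∂_3 = (20 − 20) − 0 = 0, and there is no ∂_3, so H_2 ≅ 0.

As a check, the Euler characteristic is 10 − 30 + 20 = 0, which agrees with 1 − 1 + 0 = 0.

H_0 ≅ Z,  H_1 ≅ Z ⊕ Z/2Z,  H_2 = 0.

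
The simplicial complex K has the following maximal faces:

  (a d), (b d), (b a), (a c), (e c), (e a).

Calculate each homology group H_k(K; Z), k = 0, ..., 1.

H_0 = Z,  H_1 = Z^2.

Take the total order a < b < c < d < e on the vertex set. Then K (dimension 1) consists of the simplices:

  0-simplices (5): a, b, c, d, e
  1-simplices (6): ab, ac, ad, ae, bd, ce

giving chain groups C_0 ≅ Z^5, C_1 ≅ Z^6.

Boundary ∂_1: C_1 → C_0 sends each edge [p,q] (with p < q) to q − p. For instance
  ∂ce = e − c.
The 5×6 boundary matrix has rank 4 and Smith normal form diag(1,1,1,1).

Now H_k = ker ∂_k / im ∂_{k+1}, so:

  H_0: rank C_0 − rank ∂_1 = 5 − 4 = 1, and the invariant factors of ∂_1 are all 1, so H_0 = Z.
  H_1: rank ker ∂_1 − rank ∂_2 = (6 − 4) − 0 = 2, and there is no ∂_2, so H_1 = Z^2.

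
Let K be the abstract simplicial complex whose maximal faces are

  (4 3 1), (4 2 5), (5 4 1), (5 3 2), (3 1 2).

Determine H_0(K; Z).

Take the total order 1 < 2 < 3 < 4 < 5 on the vertex set. Then K (dimension 2) consists of the simplices:

  0-simplices (5): [1], [2], [3], [4], [5]
  1-simplices (10): [1,2], [1,3], [1,4], [1,5], [2,3], [2,4], [2,5], [3,4], [3,5], [4,5]
  2-simplices (5): [1,2,3], [1,3,4], [1,4,5], [2,3,5], [2,4,5]

giving chain groups C_0 ≅ Z^5, C_1 ≅ Z^10, C_2 ≅ Z^5.

The boundary map ∂_1: C_1 → C_0 maps an edge to its endpoints' difference, ∂[p,q] = q − p.
As a 5×10 matrix over Z this has rank 4, with invariant factors (1,1,1,1).

The boundary map ∂_2: C_2 → C_1 sends each 2-simplex [p,q,r] to [q,r] − [p,r] + [p,q]. For instance
  ∂[2,4,5] = [4,5] − [2,5] + [2,4],
  ∂[2,3,5] = [3,5] − [2,5] + [2,3].
As a 10×5 matrix over Z this has rank 5, with invariant factors (1,1,1,1,1).

Now H_k = ker ∂_k / im ∂_{k+1}, so:

  H_0: rank C_0 − rank ∂_1 = 5 − 4 = 1, and the invariant factors of ∂_1 are all 1, so H_0 ≅ Z.

H_0 ≅ Z.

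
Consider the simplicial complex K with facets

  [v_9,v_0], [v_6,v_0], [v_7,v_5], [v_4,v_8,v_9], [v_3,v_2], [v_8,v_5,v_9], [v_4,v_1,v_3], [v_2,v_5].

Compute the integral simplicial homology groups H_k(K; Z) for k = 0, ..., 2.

H_0 = Z,  H_1 = Z,  H_2 = 0.

We work with the vertex ordering v_0 < v_1 < v_2 < v_3 < v_4 < v_5 < v_6 < v_7 < v_8 < v_9. The simplices of K, each written with vertices in increasing order, are:

  0-simplices (10): [v_0], [v_1], [v_2], [v_3], [v_4], [v_5], [v_6], [v_7], [v_8], [v_9]
  1-simplices (13): [v_0,v_6], [v_0,v_9], [v_1,v_3], [v_1,v_4], [v_2,v_3], [v_2,v_5], [v_3,v_4], [v_4,v_8], [v_4,v_9], [v_5,v_7], [v_5,v_8], [v_5,v_9], [v_8,v_9]
  2-simplices (3): [v_1,v_3,v_4], [v_4,v_8,v_9], [v_5,v_8,v_9]

Hence C_0 ≅ Z^10, C_1 ≅ Z^13, C_2 ≅ Z^3.

∂_1: C_1 → C_0 sends each edge [p,q] (with p < q) to q − p.
As a 10×13 matrix over Z this has rank 9, with invariant factors (1,1,1,1,1,1,1,1,1).

Boundary ∂_2: C_2 → C_1 acts by ∂[p,q,r] = [q,r] − [p,r] + [p,q]. For instance
  ∂[v_4,v_8,v_9] = [v_8,v_9] − [v_4,v_9] + [v_4,v_8],
  ∂[v_5,v_8,v_9] = [v_8,v_9] − [v_5,v_9] + [v_5,v_8].
As a 13×3 matrix over Z this has rank 3, with invariant factors (1,1,1).

Computing H_k = (kernel of ∂_k) / (image of ∂_{k+1}):

  H_0: rank C_0 − rank ∂_1 = 10 − 9 = 1, and the invariant factors of ∂_1 are all 1, so H_0 = Z.
  H_1: rank ker ∂_1 − rank ∂_2 = (13 − 9) − 3 = 1, and the invariant factors of ∂_2 are all 1, so H_1 = Z.
  H_2: rank ker ∂_2 − rank ∂_3 = (3 − 3) − 0 = 0, and there is no ∂_3, so H_2 = 0.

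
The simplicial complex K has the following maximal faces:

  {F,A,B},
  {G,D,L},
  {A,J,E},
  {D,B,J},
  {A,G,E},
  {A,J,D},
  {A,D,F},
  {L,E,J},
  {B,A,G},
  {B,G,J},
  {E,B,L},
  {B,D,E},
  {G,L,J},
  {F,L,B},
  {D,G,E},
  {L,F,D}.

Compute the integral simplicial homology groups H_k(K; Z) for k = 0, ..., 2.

H_0 ≅ Z,  H_1 ≅ Z^2,  H_2 ≅ Z.

Take the total order A < B < D < E < F < G < J < L on the vertex set. Then K (dimension 2) consists of the simplices:

  0-simplices (8): A, B, D, E, F, G, J, L
  1-simplices (24): AB, AD, AE, AF, AG, AJ, BD, BE, BF, BG, BJ, BL, DE, DF, DG, DJ, DL, EG, EJ, EL, FL, GJ, GL, JL
  2-simplices (16): ABF, ABG, ADF, ADJ, AEG, AEJ, BDE, BDJ, BEL, BFL, BGJ, DEG, DFL, DGL, EJL, GJL

so the chain groups are C_0 ≅ Z^8, C_1 ≅ Z^24, C_2 ≅ Z^16.

The boundary map ∂_1: C_1 → C_0 is given by ∂[p,q] = [q] − [p]. For instance
  ∂AB = B − A.
The resulting 8×24 matrix has rank 7, and its Smith normal form has invariant factors (1,1,1,1,1,1,1).

Boundary ∂_2: C_2 → C_1 acts by ∂[p,q,r] = [q,r] − [p,r] + [p,q]. For instance
  ∂BDJ = DJ − BJ + BD,
  ∂EJL = JL − EL + EJ.
As a 24×16 matrix over Z this has rank 15, with invariant factors (1,1,1,1,1,1,1,1,1,1,1,1,1,1,1).

From H_k ≅ ker(∂_k) / im(∂_{k+1}) we obtain:

  H_0: rank C_0 − rank ∂_1 = 8 − 7 = 1, and the invariant factors of ∂_1 are all 1, so H_0 = Z.
  H_1: rank ker ∂_1 − rank ∂_2 = (24 − 7) − 15 = 2, and the invariant factors of ∂_2 are all 1, so H_1 = Z^2.
  H_2: rank ker ∂_2 − rank ∂_3 = (16 − 15) − 0 = 1, and there is no ∂_3, so H_2 = Z.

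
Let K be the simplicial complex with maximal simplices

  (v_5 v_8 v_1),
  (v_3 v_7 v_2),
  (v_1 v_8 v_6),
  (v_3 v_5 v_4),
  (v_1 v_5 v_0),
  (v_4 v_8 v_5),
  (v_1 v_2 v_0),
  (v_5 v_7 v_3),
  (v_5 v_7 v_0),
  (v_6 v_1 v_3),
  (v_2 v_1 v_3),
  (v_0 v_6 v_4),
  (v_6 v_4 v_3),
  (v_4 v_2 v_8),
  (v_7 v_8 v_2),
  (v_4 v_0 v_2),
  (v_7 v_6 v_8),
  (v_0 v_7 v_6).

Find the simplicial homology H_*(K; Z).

H_0 = Z,  H_1 = Z^2,  H_2 = Z.

Order the vertices as v_0 < v_1 < v_2 < v_3 < v_4 < v_5 < v_6 < v_7 < v_8. Listing each simplex with vertices in this order, K has dimension 2 with simplices:

  0-simplices (9): [v_0], [v_1], [v_2], [v_3], [v_4], [v_5], [v_6], [v_7], [v_8]
  1-simplices (27): (27 of them)
  2-simplices (18): (18 of them)

giving chain groups C_0 ≅ Z^9, C_1 ≅ Z^27, C_2 ≅ Z^18.

The boundary map ∂_1: C_1 → C_0 sends each edge [p,q] (with p < q) to q − p. For instance
  ∂[v_1,v_8] = [v_8] − [v_1].
The resulting 9×27 matrix has rank 8, and its Smith normal form has invariant factors (1,1,1,1,1,1,1,1).

∂_2: C_2 → C_1 maps a triangle to the signed sum of its edges. For instance
  ∂[v_0,v_4,v_6] = [v_4,v_6] − [v_0,v_6] + [v_0,v_4],
  ∂[v_2,v_3,v_7] = [v_3,v_7] − [v_2,v_7] + [v_2,v_3].
The 27×18 boundary matrix has rank 17 and Smith normal form diag(1,1,1,1,1,1,1,1,1,1,1,1,1,1,1,1,1).

Now H_k = ker ∂_k / im ∂_{k+1}, so:

  H_0: rank C_0 − rank ∂_1 = 9 − 8 = 1, and the invariant factors of ∂_1 are all 1, so H_0 ≅ Z.
  H_1: rank ker ∂_1 − rank ∂_2 = (27 − 8) − 17 = 2, and the invariant factors of ∂_2 are all 1, so H_1 ≅ Z^2.
  H_2: rank ker ∂_2 − rank ∂_3 = (18 − 17) − 0 = 1, and there is no ∂_3, so H_2 ≅ Z.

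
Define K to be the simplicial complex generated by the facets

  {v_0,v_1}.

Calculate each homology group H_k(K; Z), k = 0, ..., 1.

H_0 ≅ Z,  H_1 = 0.

Order the vertices as v_0 < v_1. Listing each simplex with vertices in this order, K has dimension 1 with simplices:

  0-simplices (2): [v_0], [v_1]
  1-simplices (1): [v_0,v_1]

giving chain groups C_0 ≅ Z^2, C_1 ≅ Z^1.

∂_1: C_1 → C_0 maps an edge to its endpoints' difference, ∂[p,q] = q − p. For instance
  ∂[v_0,v_1] = [v_1] − [v_0].
This gives a 2×1 integer matrix of rank 1; reducing to Smith normal form yields diagonal entries (1).

Computing H_k = (kernel of ∂_k) / (image of ∂_{k+1}):

  H_0: rank C_0 − rank ∂_1 = 2 − 1 = 1, and the invariant factors of ∂_1 are all 1, so H_0 = Z.
  H_1: rank ker ∂_1 − rank ∂_2 = (1 − 1) − 0 = 0, and there is no ∂_2, so H_1 = 0.

As a check, the Euler characteristic is 2 − 1 = 1, which agrees with 1 − 0 = 1.
(K is a triangulation of the 1-simplex.)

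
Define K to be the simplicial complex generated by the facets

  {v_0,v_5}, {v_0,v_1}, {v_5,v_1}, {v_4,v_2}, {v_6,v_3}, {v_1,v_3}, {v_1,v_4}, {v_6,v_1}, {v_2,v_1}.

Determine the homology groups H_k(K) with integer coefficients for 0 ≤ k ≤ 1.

Order the vertices as v_0 < v_1 < v_2 < v_3 < v_4 < v_5 < v_6. Listing each simplex with vertices in this order, K has dimension 1 with simplices:

  0-simplices (7): [v_0], [v_1], [v_2], [v_3], [v_4], [v_5], [v_6]
  1-simplices (9): [v_0,v_1], [v_0,v_5], [v_1,v_2], [v_1,v_3], [v_1,v_4], [v_1,v_5], [v_1,v_6], [v_2,v_4], [v_3,v_6]

Hence C_0 ≅ Z^7, C_1 ≅ Z^9.

The boundary map ∂_1: C_1 → C_0 sends each edge [p,q] (with p < q) to q − p. For instance
  ∂[v_0,v_5] = [v_5] − [v_0].
The 7×9 boundary matrix has rank 6 and Smith normal form diag(1,1,1,1,1,1).

Now H_k = ker ∂_k / im ∂_{k+1}, so:

  H_0: rank C_0 − rank ∂_1 = 7 − 6 = 1, and the invariant factors of ∂_1 are all 1, so H_0 ≅ Z.
  H_1: rank ker ∂_1 − rank ∂_2 = (9 − 6) − 0 = 3, and there is no ∂_2, so H_1 ≅ Z^3.

As a check, the Euler characteristic is 7 − 9 = -2, which agrees with 1 − 3 = -2.
(K is a triangulation of a wedge of 3 circles.)

H_0 ≅ Z,  H_1 ≅ Z^3.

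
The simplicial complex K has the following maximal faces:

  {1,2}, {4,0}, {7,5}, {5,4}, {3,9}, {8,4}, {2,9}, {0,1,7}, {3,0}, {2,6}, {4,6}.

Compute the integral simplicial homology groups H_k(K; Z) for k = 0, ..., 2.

H_0 = Z,  H_1 = Z^3,  H_2 = 0.

Order the vertices as 0 < 1 < 2 < 3 < 4 < 5 < 6 < 7 < 8 < 9. Listing each simplex with vertices in this order, K has dimension 2 with simplices:

  0-simplices (10): [0], [1], [2], [3], [4], [5], [6], [7], [8], [9]
  1-simplices (13): [0,1], [0,3], [0,4], [0,7], [1,2], [1,7], [2,6], [2,9], [3,9], [4,5], [4,6], [4,8], [5,7]
  2-simplices (1): [0,1,7]

so the chain groups are C_0 ≅ Z^10, C_1 ≅ Z^13, C_2 ≅ Z^1.

The boundary map ∂_1: C_1 → C_0 maps an edge to its endpoints' difference, ∂[p,q] = q − p.
The resulting 10×13 matrix has rank 9, and its Smith normal form has invariant factors (1,1,1,1,1,1,1,1,1).

Boundary ∂_2: C_2 → C_1 maps a triangle to the signed sum of its edges. For instance
  ∂[0,1,7] = [1,7] − [0,7] + [0,1].
The resulting 13×1 matrix has rank 1, and its Smith normal form has invariant factors (1).

From H_k ≅ ker(∂_k) / im(∂_{k+1}) we obtain:

  H_0: rank C_0 − rank ∂_1 = 10 − 9 = 1, and the invariant factors of ∂_1 are all 1, so H_0 = Z.
  H_1: rank ker ∂_1 − rank ∂_2 = (13 − 9) − 1 = 3, and the invariant factors of ∂_2 are all 1, so H_1 = Z^3.
  H_2: rank ker ∂_2 − rank ∂_3 = (1 − 1) − 0 = 0, and there is no ∂_3, so H_2 = 0.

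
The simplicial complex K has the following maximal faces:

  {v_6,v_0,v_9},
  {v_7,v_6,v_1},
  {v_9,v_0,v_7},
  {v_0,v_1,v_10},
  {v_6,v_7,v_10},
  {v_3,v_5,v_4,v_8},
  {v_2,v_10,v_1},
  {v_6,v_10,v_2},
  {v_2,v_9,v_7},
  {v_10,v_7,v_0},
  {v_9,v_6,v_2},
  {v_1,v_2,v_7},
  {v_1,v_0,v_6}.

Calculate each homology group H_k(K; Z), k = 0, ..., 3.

H_0 ≅ Z^2,  H_1 ≅ Z/2,  H_2 = 0,  H_3 = 0.

Fix the vertex order v_0 < v_1 < v_2 < v_3 < v_4 < v_5 < v_6 < v_7 < v_8 < v_9 < v_10 and write every simplex with vertices in increasing order. Then dim K = 3 and the simplices of K are:

  0-simplices (11): [v_0], [v_1], [v_2], [v_3], [v_4], [v_5], [v_6], [v_7], [v_8], [v_9], [v_10]
  1-simplices (24): (24 of them)
  2-simplices (16): (16 of them)
  3-simplices (1): [v_3,v_4,v_5,v_8]

giving chain groups C_0 ≅ Z^11, C_1 ≅ Z^24, C_2 ≅ Z^16, C_3 ≅ Z^1.

The boundary map ∂_1: C_1 → C_0 sends each edge [p,q] (with p < q) to q − p. For instance
  ∂[v_1,v_6] = [v_6] − [v_1].
The resulting 11×24 matrix has rank 9, and its Smith normal form has invariant factors (1,1,1,1,1,1,1,1,1).

∂_2: C_2 → C_1 acts by ∂[p,q,r] = [q,r] − [p,r] + [p,q]. For instance
  ∂[v_0,v_7,v_10] = [v_7,v_10] − [v_0,v_10] + [v_0,v_7],
  ∂[v_1,v_6,v_7] = [v_6,v_7] − [v_1,v_7] + [v_1,v_6].
The 24×16 boundary matrix has rank 15 and Smith normal form diag(1,1,1,1,1,1,1,1,1,1,1,1,1,1,2).

∂_3: C_3 → C_2 sends each 3-simplex σ to the alternating sum Σ_i (−1)^i (σ with its i-th vertex removed). For instance
  ∂[v_3,v_4,v_5,v_8] = [v_4,v_5,v_8] − [v_3,v_5,v_8] + [v_3,v_4,v_8] − [v_3,v_4,v_5].
The resulting 16×1 matrix has rank 1, and its Smith normal form has invariant factors (1).

Computing H_k = (kernel of ∂_k) / (image of ∂_{k+1}):

  H_0: rank C_0 − rank ∂_1 = 11 − 9 = 2, and the invariant factors of ∂_1 are all 1, so H_0 = Z^2.
  H_1: rank ker ∂_1 − rank ∂_2 = (24 − 9) − 15 = 0, and ∂_2 has invariant factor 2 > 1, so H_1 = Z/2.
  H_2: rank ker ∂_2 − rank ∂_3 = (16 − 15) − 1 = 0, and the invariant factors of ∂_3 are all 1, so H_2 = 0.
  H_3: rank ker ∂_3 − rank ∂_4 = (1 − 1) − 0 = 0, and there is no ∂_4, so H_3 = 0.

As a check, the Euler characteristic is 11 − 24 + 16 − 1 = 2, which agrees with 2 − 0 + 0 − 0 = 2.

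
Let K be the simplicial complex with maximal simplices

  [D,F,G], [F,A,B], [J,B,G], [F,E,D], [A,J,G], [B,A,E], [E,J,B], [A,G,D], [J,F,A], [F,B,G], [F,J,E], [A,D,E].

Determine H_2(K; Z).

Fix the vertex order A < B < D < E < F < G < J and write every simplex with vertices in increasing order. Then dim K = 2 and the simplices of K are:

  0-simplices (7): A, B, D, E, F, G, J
  1-simplices (18): AB, AD, AE, AF, AG, AJ, BE, BF, BG, BJ, DE, DF, DG, EF, EJ, FG, FJ, GJ
  2-simplices (12): ABE, ABF, ADE, ADG, AFJ, AGJ, BEJ, BFG, BGJ, DEF, DFG, EFJ

giving chain groups C_0 ≅ Z^7, C_1 ≅ Z^18, C_2 ≅ Z^12.

The boundary map ∂_1: C_1 → C_0 sends each edge [p,q] (with p < q) to q − p. For instance
  ∂EF = F − E.
As a 7×18 matrix over Z this has rank 6, with invariant factors (1,1,1,1,1,1).

The boundary map ∂_2: C_2 → C_1 maps a triangle to the signed sum of its edges. For instance
  ∂DFG = FG − DG + DF,
  ∂AFJ = FJ − AJ + AF.
The 18×12 boundary matrix has rank 12 and Smith normal form diag(1,1,1,1,1,1,1,1,1,1,1,2).

Computing H_k = (kernel of ∂_k) / (image of ∂_{k+1}):

  H_2: rank ker ∂_2 − rank ∂_3 = (12 − 12) − 0 = 0, and there is no ∂_3, so H_2 = 0.

H_2 ≅ 0.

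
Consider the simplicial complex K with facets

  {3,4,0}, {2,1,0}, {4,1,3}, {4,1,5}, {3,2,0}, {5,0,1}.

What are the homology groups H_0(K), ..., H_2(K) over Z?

K has 6 vertices, 12 edges, 6 triangles.
rank ∂_0 = 0, rank ∂_1 = 5 ⇒ b_0 = 6 − 0 − 5 = 1; all invariant factors of ∂_1 are 1 so no torsion. So H_0 ≅ Z.
rank ∂_1 = 5, rank ∂_2 = 6 ⇒ b_1 = 12 − 5 − 6 = 1; all invariant factors of ∂_2 are 1 so no torsion. So H_1 ≅ Z.
rank ∂_2 = 6, rank ∂_3 = 0 ⇒ b_2 = 6 − 6 − 0 = 0. So H_2 ≅ 0.

H_0 = Z,  H_1 = Z,  H_2 = 0.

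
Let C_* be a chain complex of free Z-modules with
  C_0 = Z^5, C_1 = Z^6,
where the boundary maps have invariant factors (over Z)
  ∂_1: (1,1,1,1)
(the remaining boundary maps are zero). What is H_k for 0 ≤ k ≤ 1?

H_0: b_0 = 5 − 0 − 4 = 1; torsion from ∂_1 factors > 1: none. So H_0 ≅ Z.
H_1: b_1 = 6 − 4 − 0 = 2; torsion from ∂_2 factors > 1: none. So H_1 ≅ Z^2.

H_0 ≅ Z,  H_1 ≅ Z^2.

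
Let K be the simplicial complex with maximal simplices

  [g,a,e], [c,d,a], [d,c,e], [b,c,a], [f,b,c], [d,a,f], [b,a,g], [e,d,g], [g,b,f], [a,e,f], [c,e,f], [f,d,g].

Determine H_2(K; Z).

Take the total order a < b < c < d < e < f < g on the vertex set. Then K (dimension 2) consists of the simplices:

  0-simplices (7): a, b, c, d, e, f, g
  1-simplices (18): ab, ac, ad, ae, af, ag, bc, bf, bg, cd, ce, cf, de, df, dg, ef, eg, fg
  2-simplices (12): abc, abg, acd, adf, aef, aeg, bcf, bfg, cde, cef, deg, dfg

Hence C_0 ≅ Z^7, C_1 ≅ Z^18, C_2 ≅ Z^12.

The boundary map ∂_1: C_1 → C_0 maps an edge to its endpoints' difference, ∂[p,q] = q − p. For instance
  ∂af = f − a.
As a 7×18 matrix over Z this has rank 6, with invariant factors (1,1,1,1,1,1).

∂_2: C_2 → C_1 maps a triangle to the signed sum of its edges. For instance
  ∂bfg = fg − bg + bf,
  ∂cef = ef − cf + ce.
The 18×12 boundary matrix has rank 12 and Smith normal form diag(1,1,1,1,1,1,1,1,1,1,1,2).

Computing H_k = (kernel of ∂_k) / (image of ∂_{k+1}):

  H_2: rank ker ∂_2 − rank ∂_3 = (12 − 12) − 0 = 0, and there is no ∂_3, so H_2 ≅ 0.

H_2 ≅ 0.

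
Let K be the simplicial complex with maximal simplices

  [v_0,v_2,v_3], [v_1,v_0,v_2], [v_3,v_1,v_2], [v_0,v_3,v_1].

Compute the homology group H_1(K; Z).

H_1 ≅ 0.

K has 4 vertices, 6 edges, 4 triangles.
rank ∂_1 = 3, rank ∂_2 = 3 ⇒ b_1 = 6 − 3 − 3 = 0; all invariant factors of ∂_2 are 1 so no torsion. So H_1 = 0.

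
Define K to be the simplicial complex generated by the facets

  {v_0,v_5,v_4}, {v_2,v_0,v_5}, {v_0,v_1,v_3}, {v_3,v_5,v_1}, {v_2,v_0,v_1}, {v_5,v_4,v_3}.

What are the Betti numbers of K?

b_0 = 1, b_1 = 1, b_2 = 0.

Fix the vertex order v_0 < v_1 < v_2 < v_3 < v_4 < v_5 and write every simplex with vertices in increasing order. Then dim K = 2 and the simplices of K are:

  0-simplices (6): [v_0], [v_1], [v_2], [v_3], [v_4], [v_5]
  1-simplices (12): [v_0,v_1], [v_0,v_2], [v_0,v_3], [v_0,v_4], [v_0,v_5], [v_1,v_2], [v_1,v_3], [v_1,v_5], [v_2,v_5], [v_3,v_4], [v_3,v_5], [v_4,v_5]
  2-simplices (6): [v_0,v_1,v_2], [v_0,v_1,v_3], [v_0,v_2,v_5], [v_0,v_4,v_5], [v_1,v_3,v_5], [v_3,v_4,v_5]

Hence C_0 ≅ Z^6, C_1 ≅ Z^12, C_2 ≅ Z^6.

Boundary ∂_1: C_1 → C_0 maps an edge to its endpoints' difference, ∂[p,q] = q − p. For instance
  ∂[v_4,v_5] = [v_5] − [v_4].
This gives a 6×12 integer matrix of rank 5; reducing to Smith normal form yields diagonal entries (1,1,1,1,1).

∂_2: C_2 → C_1 acts by ∂[p,q,r] = [q,r] − [p,r] + [p,q]. For instance
  ∂[v_0,v_1,v_2] = [v_1,v_2] − [v_0,v_2] + [v_0,v_1],
  ∂[v_1,v_3,v_5] = [v_3,v_5] − [v_1,v_5] + [v_1,v_3].
The resulting 12×6 matrix has rank 6, and its Smith normal form has invariant factors (1,1,1,1,1,1).

Reading off H_k = ker ∂_k / im ∂_{k+1}:

  H_0: rank C_0 − rank ∂_1 = 6 − 5 = 1, and the invariant factors of ∂_1 are all 1, so H_0 = Z.
  H_1: rank ker ∂_1 − rank ∂_2 = (12 − 5) − 6 = 1, and the invariant factors of ∂_2 are all 1, so H_1 = Z.
  H_2: rank ker ∂_2 − rank ∂_3 = (6 − 6) − 0 = 0, and there is no ∂_3, so H_2 = 0.

(K is a triangulation of the cylinder S^1 x I.)

Hence the Betti numbers are b_0 = 1, b_1 = 1, b_2 = 0.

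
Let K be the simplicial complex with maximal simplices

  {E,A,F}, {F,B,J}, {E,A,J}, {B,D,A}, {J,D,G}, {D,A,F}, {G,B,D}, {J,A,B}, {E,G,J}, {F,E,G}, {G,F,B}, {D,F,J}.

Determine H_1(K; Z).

We work with the vertex ordering A < B < D < E < F < G < J. The simplices of K, each written with vertices in increasing order, are:

  0-simplices (7): A, B, D, E, F, G, J
  1-simplices (18): AB, AD, AE, AF, AJ, BD, BF, BG, BJ, DF, DG, DJ, EF, EG, EJ, FG, FJ, GJ
  2-simplices (12): ABD, ABJ, ADF, AEF, AEJ, BDG, BFG, BFJ, DFJ, DGJ, EFG, EGJ

so the chain groups are C_0 ≅ Z^7, C_1 ≅ Z^18, C_2 ≅ Z^12.

∂_1: C_1 → C_0 maps an edge to its endpoints' difference, ∂[p,q] = q − p.
As a 7×18 matrix over Z this has rank 6, with invariant factors (1,1,1,1,1,1).

The boundary map ∂_2: C_2 → C_1 acts by ∂[p,q,r] = [q,r] − [p,r] + [p,q]. For instance
  ∂ABD = BD − AD + AB,
  ∂AEF = EF − AF + AE.
This gives a 18×12 integer matrix of rank 12; reducing to Smith normal form yields diagonal entries (1,1,1,1,1,1,1,1,1,1,1,2).

Reading off H_k = ker ∂_k / im ∂_{k+1}:

  H_1: rank ker ∂_1 − rank ∂_2 = (18 − 6) − 12 = 0, and ∂_2 has invariant factor 2 > 1, so H_1 = Z/2.

(K is a triangulation of the real projective plane RP^2.)

H_1 = Z/2.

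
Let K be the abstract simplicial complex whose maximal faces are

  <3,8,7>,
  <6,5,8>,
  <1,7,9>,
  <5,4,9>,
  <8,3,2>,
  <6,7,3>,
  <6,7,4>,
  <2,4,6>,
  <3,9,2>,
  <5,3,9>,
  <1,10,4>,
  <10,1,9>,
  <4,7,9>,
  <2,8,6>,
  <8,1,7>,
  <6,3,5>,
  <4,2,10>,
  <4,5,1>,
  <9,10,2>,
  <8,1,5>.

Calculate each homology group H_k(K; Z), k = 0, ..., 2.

Take the total order 1 < 2 < 3 < 4 < 5 < 6 < 7 < 8 < 9 < 10 on the vertex set. Then K (dimension 2) consists of the simplices:

  0-simplices (10): [1], [2], [3], [4], [5], [6], [7], [8], [9], [10]
  1-simplices (30): (30 of them)
  2-simplices (20): (20 of them)

so the chain groups are C_0 ≅ Z^10, C_1 ≅ Z^30, C_2 ≅ Z^20.

Boundary ∂_1: C_1 → C_0 sends each edge [p,q] (with p < q) to q − p.
The resulting 10×30 matrix has rank 9, and its Smith normal form has invariant factors (1,1,1,1,1,1,1,1,1).

Boundary ∂_2: C_2 → C_1 sends each 2-simplex [p,q,r] to [q,r] − [p,r] + [p,q]. For instance
  ∂[4,7,9] = [7,9] − [4,9] + [4,7],
  ∂[1,4,5] = [4,5] − [1,5] + [1,4].
As a 30×20 matrix over Z this has rank 20, with invariant factors (1,1,1,1,1,1,1,1,1,1,1,1,1,1,1,1,1,1,1,2).

Reading off H_k = ker ∂_k / im ∂_{k+1}:

  H_0: rank C_0 − rank ∂_1 = 10 − 9 = 1, and the invariant factors of ∂_1 are all 1, so H_0 = Z.
  H_1: rank ker ∂_1 − rank ∂_2 = (30 − 9) − 20 = 1, and ∂_2 has invariant factor 2 > 1, so H_1 = Z ⊕ Z/2.
  H_2: rank ker ∂_2 − rank ∂_3 = (20 − 20) − 0 = 0, and there is no ∂_3, so H_2 = 0.

As a check, the Euler characteristic is 10 − 30 + 20 = 0, which agrees with 1 − 1 + 0 = 0.

H_0 ≅ Z,  H_1 ≅ Z ⊕ Z/2,  H_2 = 0.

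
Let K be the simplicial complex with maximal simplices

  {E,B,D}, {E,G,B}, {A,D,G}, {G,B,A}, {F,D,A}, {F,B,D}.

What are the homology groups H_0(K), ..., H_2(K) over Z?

H_0 = Z,  H_1 = Z,  H_2 = 0.

Fix the vertex order A < B < D < E < F < G and write every simplex with vertices in increasing order. Then dim K = 2 and the simplices of K are:

  0-simplices (6): A, B, D, E, F, G
  1-simplices (12): AB, AD, AF, AG, BD, BE, BF, BG, DE, DF, DG, EG
  2-simplices (6): ABG, ADF, ADG, BDE, BDF, BEG

Hence C_0 ≅ Z^6, C_1 ≅ Z^12, C_2 ≅ Z^6.

Boundary ∂_1: C_1 → C_0 sends each edge [p,q] (with p < q) to q − p. For instance
  ∂BG = G − B.
As a 6×12 matrix over Z this has rank 5, with invariant factors (1,1,1,1,1).

Boundary ∂_2: C_2 → C_1 sends each 2-simplex [p,q,r] to [q,r] − [p,r] + [p,q]. For instance
  ∂ABG = BG − AG + AB,
  ∂ADF = DF − AF + AD.
This gives a 12×6 integer matrix of rank 6; reducing to Smith normal form yields diagonal entries (1,1,1,1,1,1).

Now H_k = ker ∂_k / im ∂_{k+1}, so:

  H_0: rank C_0 − rank ∂_1 = 6 − 5 = 1, and the invariant factors of ∂_1 are all 1, so H_0 = Z.
  H_1: rank ker ∂_1 − rank ∂_2 = (12 − 5) − 6 = 1, and the invariant factors of ∂_2 are all 1, so H_1 = Z.
  H_2: rank ker ∂_2 − rank ∂_3 = (6 − 6) − 0 = 0, and there is no ∂_3, so H_2 = 0.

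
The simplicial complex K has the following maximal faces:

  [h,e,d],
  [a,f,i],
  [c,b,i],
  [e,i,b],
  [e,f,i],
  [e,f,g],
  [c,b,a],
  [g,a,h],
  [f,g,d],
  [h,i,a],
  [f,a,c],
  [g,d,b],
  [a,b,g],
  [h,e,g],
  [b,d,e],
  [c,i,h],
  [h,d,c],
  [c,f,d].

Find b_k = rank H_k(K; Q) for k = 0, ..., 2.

b_0 = 1, b_1 = 1, b_2 = 0.

Take the total order a < b < c < d < e < f < g < h < i on the vertex set. Then K (dimension 2) consists of the simplices:

  0-simplices (9): a, b, c, d, e, f, g, h, i
  1-simplices (27): ab, ac, af, ag, ah, ai, bc, bd, be, bg, bi, cd, cf, ch, ci, de, df, dg, dh, ef, eg, eh, ei, fg, fi, gh, hi
  2-simplices (18): abc, abg, acf, afi, agh, ahi, bci, bde, bdg, bei, cdf, cdh, chi, deh, dfg, efg, efi, egh

giving chain groups C_0 ≅ Z^9, C_1 ≅ Z^27, C_2 ≅ Z^18.

∂_1: C_1 → C_0 is given by ∂[p,q] = [q] − [p]. For instance
  ∂ef = f − e.
This gives a 9×27 integer matrix of rank 8; reducing to Smith normal form yields diagonal entries (1,1,1,1,1,1,1,1).

The boundary map ∂_2: C_2 → C_1 acts by ∂[p,q,r] = [q,r] − [p,r] + [p,q]. For instance
  ∂efi = fi − ei + ef,
  ∂acf = cf − af + ac.
This gives a 27×18 integer matrix of rank 18; reducing to Smith normal form yields diagonal entries (1,1,1,1,1,1,1,1,1,1,1,1,1,1,1,1,1,2).

From H_k ≅ ker(∂_k) / im(∂_{k+1}) we obtain:

  H_0: rank C_0 − rank ∂_1 = 9 − 8 = 1, and the invariant factors of ∂_1 are all 1, so H_0 ≅ Z.
  H_1: rank ker ∂_1 − rank ∂_2 = (27 − 8) − 18 = 1, and ∂_2 has invariant factor 2 > 1, so H_1 ≅ Z ⊕ Z/2Z.
  H_2: rank ker ∂_2 − rank ∂_3 = (18 − 18) − 0 = 0, and there is no ∂_3, so H_2 ≅ 0.

As a check, the Euler characteristic is 9 − 27 + 18 = 0, which agrees with 1 − 1 + 0 = 0.

Hence the Betti numbers are b_0 = 1, b_1 = 1, b_2 = 0.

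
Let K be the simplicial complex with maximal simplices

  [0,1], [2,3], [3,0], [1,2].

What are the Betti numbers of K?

b_0 = 1, b_1 = 1.

We work with the vertex ordering 0 < 1 < 2 < 3. The simplices of K, each written with vertices in increasing order, are:

  0-simplices (4): [0], [1], [2], [3]
  1-simplices (4): [0,1], [0,3], [1,2], [2,3]

giving chain groups C_0 ≅ Z^4, C_1 ≅ Z^4.

The boundary map ∂_1: C_1 → C_0 is given by ∂[p,q] = [q] − [p]. For instance
  ∂[1,2] = [2] − [1].
As a 4×4 matrix over Z this has rank 3, with invariant factors (1,1,1).

Computing H_k = (kernel of ∂_k) / (image of ∂_{k+1}):

  H_0: rank C_0 − rank ∂_1 = 4 − 3 = 1, and the invariant factors of ∂_1 are all 1, so H_0 ≅ Z.
  H_1: rank ker ∂_1 − rank ∂_2 = (4 − 3) − 0 = 1, and there is no ∂_2, so H_1 ≅ Z.

Hence the Betti numbers are b_0 = 1, b_1 = 1.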